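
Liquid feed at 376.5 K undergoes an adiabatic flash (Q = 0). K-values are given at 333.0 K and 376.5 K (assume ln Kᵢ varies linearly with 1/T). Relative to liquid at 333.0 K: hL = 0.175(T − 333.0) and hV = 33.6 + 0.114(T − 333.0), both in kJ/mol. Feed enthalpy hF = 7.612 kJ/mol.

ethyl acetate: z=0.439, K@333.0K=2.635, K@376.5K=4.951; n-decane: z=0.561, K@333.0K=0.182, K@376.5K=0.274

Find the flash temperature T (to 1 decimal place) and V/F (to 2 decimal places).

T = 335.2 K, V/F = 0.22

Adiabatic flash: solve Rachford–Rice at each trial T, then check hF = ψ·hV(T) + (1−ψ)·hL(T).
  T = 333.0 K: K = (2.635, 0.182), RR gives ψ = 0.194, H_out = 6.503 kJ/mol
  T = 376.5 K: K = (4.951, 0.274), RR gives ψ = 0.463, H_out = 21.931 kJ/mol
  T = 354.8 K: K = (3.685, 0.226), RR gives ψ = 0.358, H_out = 15.381 kJ/mol
  T = 343.9 K: K = (3.133, 0.204), RR gives ψ = 0.288, H_out = 11.399 kJ/mol
  T = 338.4 K: K = (2.875, 0.193), RR gives ψ = 0.244, H_out = 9.079 kJ/mol
  T = 335.7 K: K = (2.753, 0.187), RR gives ψ = 0.220, H_out = 7.834 kJ/mol
  T = 334.4 K: K = (2.696, 0.185), RR gives ψ = 0.208, H_out = 7.205 kJ/mol
Linear interpolation between T = 334.4 (H_out = 7.205) and T = 335.7 (H_out = 7.834) on hF = 7.612 gives T ≈ 335.2 K, at which ψ = 0.22.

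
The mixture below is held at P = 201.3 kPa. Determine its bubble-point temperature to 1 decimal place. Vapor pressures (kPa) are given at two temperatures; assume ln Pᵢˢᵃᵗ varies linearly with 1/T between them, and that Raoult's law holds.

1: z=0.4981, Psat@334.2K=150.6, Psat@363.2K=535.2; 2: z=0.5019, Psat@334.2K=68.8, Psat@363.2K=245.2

T = 347.5 K

Bubble-point temperature: ΣzᵢPᵢˢᵃᵗ(T) = P. Interpolate ln Pᵢˢᵃᵗ = aᵢ + bᵢ/T.
  T = 334.2 K: ΣzᵢPᵢˢᵃᵗ = 109.54 kPa
  T = 363.2 K: ΣzᵢPᵢˢᵃᵗ = 389.65 kPa
  T = 348.7 K: ΣzᵢPᵢˢᵃᵗ = 212.12 kPa
  T = 341.4 K: ΣzᵢPᵢˢᵃᵗ = 153.16 kPa
  T = 345.0 K: ΣzᵢPᵢˢᵃᵗ = 180.16 kPa
  T = 346.9 K: ΣzᵢPᵢˢᵃᵗ = 196.00 kPa
Interpolating between 346.9 K and 348.7 K gives T ≈ 347.5 K.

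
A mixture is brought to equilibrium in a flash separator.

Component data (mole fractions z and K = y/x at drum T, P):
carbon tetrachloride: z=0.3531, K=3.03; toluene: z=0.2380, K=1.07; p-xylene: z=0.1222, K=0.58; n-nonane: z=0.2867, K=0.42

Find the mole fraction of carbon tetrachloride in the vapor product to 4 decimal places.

Rachford–Rice: g(V/F) = Σ zᵢ(Kᵢ−1)/(1+V/F(Kᵢ−1)) = 0.
Check two-phase: ΣzᵢKᵢ = 1.5158 > 1 and Σzᵢ/Kᵢ = 1.2323 > 1, so g(0) = 0.5158 > 0 and g(1) = -0.2323 < 0.
Newton–Raphson from V/F = 0.59:
  V/F = 0.5900: g = 0.02113, g' = -0.5633 → V/F = 0.6275
  V/F = 0.6275: g = 0.00006, g' = -0.5606 → V/F = 0.6276
Converged at V/F = 0.6276.
Compositions from xᵢ = zᵢ/(1+V/F(Kᵢ−1)), yᵢ = Kᵢxᵢ:
  carbon tetrachloride: x = 0.1553, y = 0.4705
  toluene: x = 0.2280, y = 0.2439
  p-xylene: x = 0.1659, y = 0.0962
  n-nonane: x = 0.4508, y = 0.1893

y_carbon tetrachloride = 0.4705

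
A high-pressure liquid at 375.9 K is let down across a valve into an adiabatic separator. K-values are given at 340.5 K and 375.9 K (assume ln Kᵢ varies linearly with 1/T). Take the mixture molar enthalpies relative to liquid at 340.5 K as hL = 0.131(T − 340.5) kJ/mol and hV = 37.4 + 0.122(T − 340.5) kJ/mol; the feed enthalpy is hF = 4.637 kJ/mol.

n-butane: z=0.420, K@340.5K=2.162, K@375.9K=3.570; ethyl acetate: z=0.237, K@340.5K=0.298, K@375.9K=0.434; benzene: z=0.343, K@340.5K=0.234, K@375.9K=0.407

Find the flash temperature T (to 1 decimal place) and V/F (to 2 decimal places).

Adiabatic flash: solve Rachford–Rice at each trial T, then check hF = ψ·hV(T) + (1−ψ)·hL(T).
  T = 340.5 K: K = (2.162, 0.298, 0.234), RR gives ψ = 0.068, H_out = 2.562 kJ/mol
  T = 375.9 K: K = (3.570, 0.434, 0.407), RR gives ψ = 0.496, H_out = 23.024 kJ/mol
  T = 358.2 K: K = (2.813, 0.363, 0.313), RR gives ψ = 0.310, H_out = 13.857 kJ/mol
  T = 349.4 K: K = (2.476, 0.330, 0.272), RR gives ψ = 0.203, H_out = 8.746 kJ/mol
  T = 344.9 K: K = (2.314, 0.314, 0.252), RR gives ψ = 0.140, H_out = 5.793 kJ/mol
  T = 342.7 K: K = (2.237, 0.306, 0.243), RR gives ψ = 0.105, H_out = 4.227 kJ/mol
Linear interpolation between T = 342.7 (H_out = 4.227) and T = 344.9 (H_out = 5.793) on hF = 4.637 gives T ≈ 343.3 K, at which ψ = 0.11.

T = 343.3 K, V/F = 0.11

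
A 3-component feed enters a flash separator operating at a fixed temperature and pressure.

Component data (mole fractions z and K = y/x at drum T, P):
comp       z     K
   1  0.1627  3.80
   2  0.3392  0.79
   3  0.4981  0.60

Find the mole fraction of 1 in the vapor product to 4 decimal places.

y_1 = 0.3951

Material balance + equilibrium reduce to Σ zᵢ(Kᵢ−1)/(1+V/F(Kᵢ−1)) = 0.
Feasibility: ΣzᵢKᵢ = 1.1851, Σzᵢ/Kᵢ = 1.3023 — both > 1, two phases present.
Iterate (Newton) starting at V/F = 0.33:
  V/F = 0.3300: g = -0.06930, g' = -0.4676 → V/F = 0.1818
  V/F = 0.1818: g = 0.01296, g' = -0.6690 → V/F = 0.2012
  V/F = 0.2012: g = 0.00036, g' = -0.6325 → V/F = 0.2017
Converged at V/F = 0.2017.
Compositions from xᵢ = zᵢ/(1+V/F(Kᵢ−1)), yᵢ = Kᵢxᵢ:
  1: x = 0.1040, y = 0.3951
  2: x = 0.3542, y = 0.2798
  3: x = 0.5418, y = 0.3251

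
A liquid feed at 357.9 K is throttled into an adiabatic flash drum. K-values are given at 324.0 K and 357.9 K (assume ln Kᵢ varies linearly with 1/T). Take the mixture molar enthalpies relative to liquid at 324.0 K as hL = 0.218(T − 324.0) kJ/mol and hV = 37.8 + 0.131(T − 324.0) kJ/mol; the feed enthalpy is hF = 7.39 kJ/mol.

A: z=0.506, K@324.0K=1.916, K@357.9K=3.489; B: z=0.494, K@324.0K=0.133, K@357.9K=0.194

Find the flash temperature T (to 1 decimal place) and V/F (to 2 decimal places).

Adiabatic flash: solve Rachford–Rice at each trial T, then check hF = ψ·hV(T) + (1−ψ)·hL(T).
  T = 324.0 K: K = (1.916, 0.133), RR gives ψ = 0.044, H_out = 1.675 kJ/mol
  T = 357.9 K: K = (3.489, 0.194), RR gives ψ = 0.429, H_out = 22.352 kJ/mol
  T = 340.9 K: K = (2.622, 0.162), RR gives ψ = 0.299, H_out = 14.558 kJ/mol
  T = 332.4 K: K = (2.248, 0.147), RR gives ψ = 0.198, H_out = 9.153 kJ/mol
  T = 328.2 K: K = (2.078, 0.140), RR gives ψ = 0.130, H_out = 5.779 kJ/mol
  T = 330.3 K: K = (2.162, 0.144), RR gives ψ = 0.166, H_out = 7.541 kJ/mol
Linear interpolation between T = 328.2 (H_out = 5.779) and T = 330.3 (H_out = 7.541) on hF = 7.39 gives T ≈ 330.1 K, at which ψ = 0.16.

T = 330.1 K, V/F = 0.16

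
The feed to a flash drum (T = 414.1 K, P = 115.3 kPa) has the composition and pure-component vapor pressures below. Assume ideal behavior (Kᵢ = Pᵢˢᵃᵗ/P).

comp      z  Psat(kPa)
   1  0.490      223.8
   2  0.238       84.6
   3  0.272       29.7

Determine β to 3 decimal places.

Raoult's law: Kᵢ = Pᵢˢᵃᵗ/P = Pᵢˢᵃᵗ/115.3.
  K_1 = 223.8/115.3 = 1.94102, K_2 = 84.6/115.3 = 0.73374, K_3 = 29.7/115.3 = 0.25759
Material balance + equilibrium reduce to Σ zᵢ(Kᵢ−1)/(1+β(Kᵢ−1)) = 0.
Check two-phase: ΣzᵢKᵢ = 1.196 > 1 and Σzᵢ/Kᵢ = 1.633 > 1, so g(0) = 0.196 > 0 and g(1) = -0.633 < 0.
Newton iteration, β⁰ = 0.5:
  β = 0.500: g = -0.0807, g' = -0.602 → β = 0.366
  β = 0.366: g = -0.0045, g' = -0.543 → β = 0.358
Converged at β = 0.358.

β = 0.358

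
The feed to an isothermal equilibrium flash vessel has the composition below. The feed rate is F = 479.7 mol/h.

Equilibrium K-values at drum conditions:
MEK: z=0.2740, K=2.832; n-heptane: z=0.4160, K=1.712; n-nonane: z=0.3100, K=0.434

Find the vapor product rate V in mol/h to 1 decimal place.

Material balance + equilibrium reduce to Σ zᵢ(Kᵢ−1)/(1+V/F(Kᵢ−1)) = 0.
Feasibility: ΣzᵢKᵢ = 1.6227, Σzᵢ/Kᵢ = 1.0540 — both > 1, two phases present.
Newton–Raphson from V/F = 0.5:
  V/F = 0.5000: g = 0.23570, g' = -0.5584 → V/F = 0.9221
  V/F = 0.9221: g = -0.00156, g' = -0.6385 → V/F = 0.9197
Converged at V/F = 0.9197.
Then V = V/F·F = 0.9197·479.7 = 441.2 mol/h and L = F − V = 38.5 mol/h.

V = 441.2 mol/h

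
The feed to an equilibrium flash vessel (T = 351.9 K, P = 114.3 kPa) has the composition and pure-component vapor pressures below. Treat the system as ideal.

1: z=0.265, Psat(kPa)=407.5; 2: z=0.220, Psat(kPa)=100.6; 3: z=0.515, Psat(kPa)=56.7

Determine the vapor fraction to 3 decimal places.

ψ = 0.373

Raoult's law: Kᵢ = Pᵢˢᵃᵗ/P = Pᵢˢᵃᵗ/114.3.
  K_1 = 407.5/114.3 = 3.56518, K_2 = 100.6/114.3 = 0.88014, K_3 = 56.7/114.3 = 0.49606
Iterate (Newton) starting at ψ = 0.5:
  ψ = 0.500: g = -0.0772, g' = -0.572 → ψ = 0.365
  ψ = 0.365: g = 0.0054, g' = -0.665 → ψ = 0.373
Converged at ψ = 0.373.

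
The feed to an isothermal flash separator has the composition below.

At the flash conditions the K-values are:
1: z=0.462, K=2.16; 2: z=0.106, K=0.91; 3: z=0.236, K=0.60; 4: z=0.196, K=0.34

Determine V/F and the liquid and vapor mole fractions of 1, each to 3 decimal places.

Material balance + equilibrium reduce to Σ zᵢ(Kᵢ−1)/(1+V/F(Kᵢ−1)) = 0.
g(0) = ΣzᵢKᵢ − 1 = 0.303 and g(1) = 1 − Σzᵢ/Kᵢ = -0.300, so a root lies in (0, 1).
Newton–Raphson from V/F = 0.5:
  V/F = 0.500: g = 0.0181, g' = -0.499 → V/F = 0.536
Converged at V/F = 0.536.
Compositions from xᵢ = zᵢ/(1+V/F(Kᵢ−1)), yᵢ = Kᵢxᵢ:
  1: x = 0.285, y = 0.615
  2: x = 0.111, y = 0.101
  3: x = 0.300, y = 0.180
  4: x = 0.303, y = 0.103

V/F = 0.536, x_1 = 0.285, y_1 = 0.615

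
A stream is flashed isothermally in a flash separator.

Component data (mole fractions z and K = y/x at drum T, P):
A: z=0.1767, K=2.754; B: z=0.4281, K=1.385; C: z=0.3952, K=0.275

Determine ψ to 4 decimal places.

ψ = 0.2754

Let ψ = V/F and solve Σ zᵢ(Kᵢ−1)/(1+ψ(Kᵢ−1)) = 0.
Feasibility: ΣzᵢKᵢ = 1.1882, Σzᵢ/Kᵢ = 1.8103 — both > 1, two phases present.
Iterate (Newton) starting at ψ = 0.45:
  ψ = 0.4500: g = -0.11157, g' = -0.6735 → ψ = 0.2843
  ψ = 0.2843: g = -0.00558, g' = -0.6232 → ψ = 0.2754
Converged at ψ = 0.2754.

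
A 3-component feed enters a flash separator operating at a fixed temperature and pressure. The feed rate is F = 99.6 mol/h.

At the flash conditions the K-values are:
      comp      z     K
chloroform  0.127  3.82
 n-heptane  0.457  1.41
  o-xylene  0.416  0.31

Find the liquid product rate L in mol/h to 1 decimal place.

L = 69.9 mol/h

Material balance + equilibrium reduce to Σ zᵢ(Kᵢ−1)/(1+ψ(Kᵢ−1)) = 0.
Check two-phase: ΣzᵢKᵢ = 1.258 > 1 and Σzᵢ/Kᵢ = 1.699 > 1, so g(0) = 0.258 > 0 and g(1) = -0.699 < 0.
Newton iteration, ψ⁰ = 0.68:
  ψ = 0.680: g = -0.2715, g' = -0.869 → ψ = 0.367
  ψ = 0.367: g = -0.0458, g' = -0.657 → ψ = 0.298
Converged at ψ = 0.298.
Then V = ψ·F = 0.2983·99.6 = 29.7 mol/h and L = F − V = 69.9 mol/h.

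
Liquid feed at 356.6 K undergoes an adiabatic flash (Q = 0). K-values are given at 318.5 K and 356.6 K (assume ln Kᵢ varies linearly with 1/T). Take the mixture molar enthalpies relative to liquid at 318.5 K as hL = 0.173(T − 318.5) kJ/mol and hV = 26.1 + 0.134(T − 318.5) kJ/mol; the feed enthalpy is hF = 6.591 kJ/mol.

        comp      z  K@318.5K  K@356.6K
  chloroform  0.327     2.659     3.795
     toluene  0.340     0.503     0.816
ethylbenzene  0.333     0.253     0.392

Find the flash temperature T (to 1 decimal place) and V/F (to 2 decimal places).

T = 326.3 K, V/F = 0.20

Adiabatic flash: solve Rachford–Rice at each trial T, then check hF = ψ·hV(T) + (1−ψ)·hL(T).
  T = 318.5 K: K = (2.659, 0.503, 0.253), RR gives ψ = 0.119, H_out = 3.118 kJ/mol
  T = 356.6 K: K = (3.795, 0.816, 0.392), RR gives ψ = 0.530, H_out = 19.647 kJ/mol
  T = 337.6 K: K = (3.210, 0.650, 0.319), RR gives ψ = 0.319, H_out = 11.398 kJ/mol
  T = 328.1 K: K = (2.931, 0.574, 0.285), RR gives ψ = 0.221, H_out = 7.350 kJ/mol
  T = 323.3 K: K = (2.794, 0.538, 0.269), RR gives ψ = 0.171, H_out = 5.263 kJ/mol
  T = 325.7 K: K = (2.862, 0.556, 0.277), RR gives ψ = 0.196, H_out = 6.312 kJ/mol
Linear interpolation between T = 325.7 (H_out = 6.312) and T = 328.1 (H_out = 7.350) on hF = 6.591 gives T ≈ 326.3 K, at which ψ = 0.20.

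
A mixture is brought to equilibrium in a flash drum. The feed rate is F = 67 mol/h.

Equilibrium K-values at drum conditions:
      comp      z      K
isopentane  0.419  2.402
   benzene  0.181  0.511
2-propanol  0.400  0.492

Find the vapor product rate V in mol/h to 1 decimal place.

V = 28.1 mol/h

Newton iteration, β⁰ = 0.5:
  β = 0.500: g = -0.0442, g' = -0.546 → β = 0.419
  β = 0.419: g = 0.0006, g' = -0.562 → β = 0.420
Converged at β = 0.420.
Then V = β·F = 0.4201·67 = 28.1 mol/h and L = F − V = 38.9 mol/h.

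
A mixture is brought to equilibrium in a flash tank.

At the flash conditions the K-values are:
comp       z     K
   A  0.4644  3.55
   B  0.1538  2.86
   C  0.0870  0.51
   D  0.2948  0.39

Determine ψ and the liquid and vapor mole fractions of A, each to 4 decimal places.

Rachford–Rice: g(ψ) = Σ zᵢ(Kᵢ−1)/(1+ψ(Kᵢ−1)) = 0.
Check two-phase: ΣzᵢKᵢ = 2.2478 > 1 and Σzᵢ/Kᵢ = 1.1111 > 1, so g(0) = 1.2478 > 0 and g(1) = -0.1111 < 0.
Newton iteration, ψ⁰ = 0.5:
  ψ = 0.5000: g = 0.35355, g' = -0.9900 → ψ = 0.8571
  ψ = 0.8571: g = 0.03165, g' = -0.9205 → ψ = 0.8915
  ψ = 0.8915: g = -0.00049, g' = -0.9501 → ψ = 0.8910
Converged at ψ = 0.8910.
Compositions from xᵢ = zᵢ/(1+ψ(Kᵢ−1)), yᵢ = Kᵢxᵢ:
  A: x = 0.1419, y = 0.5039
  B: x = 0.0579, y = 0.1655
  C: x = 0.1544, y = 0.0788
  D: x = 0.6458, y = 0.2519

ψ = 0.8910, x_A = 0.1419, y_A = 0.5039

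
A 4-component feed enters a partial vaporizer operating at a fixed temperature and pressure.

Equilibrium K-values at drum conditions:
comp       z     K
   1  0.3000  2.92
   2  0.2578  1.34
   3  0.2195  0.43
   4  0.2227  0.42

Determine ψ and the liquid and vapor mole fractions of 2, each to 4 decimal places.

ψ = 0.5199, x_2 = 0.2191, y_2 = 0.2936

Material balance + equilibrium reduce to Σ zᵢ(Kᵢ−1)/(1+ψ(Kᵢ−1)) = 0.
Feasibility: ΣzᵢKᵢ = 1.4094, Σzᵢ/Kᵢ = 1.3358 — both > 1, two phases present.
Newton iteration, ψ⁰ = 0.5:
  ψ = 0.5000: g = 0.01188, g' = -0.5978 → ψ = 0.5199
Converged at ψ = 0.5199.
Compositions from xᵢ = zᵢ/(1+ψ(Kᵢ−1)), yᵢ = Kᵢxᵢ:
  1: x = 0.1501, y = 0.4384
  2: x = 0.2191, y = 0.2936
  3: x = 0.3119, y = 0.1341
  4: x = 0.3188, y = 0.1339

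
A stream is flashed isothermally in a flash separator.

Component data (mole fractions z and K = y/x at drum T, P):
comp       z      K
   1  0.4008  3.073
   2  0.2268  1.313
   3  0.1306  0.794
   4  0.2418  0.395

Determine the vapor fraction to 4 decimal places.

Let ψ = V/F and solve Σ zᵢ(Kᵢ−1)/(1+ψ(Kᵢ−1)) = 0.
g(0) = ΣzᵢKᵢ − 1 = 0.7287 and g(1) = 1 − Σzᵢ/Kᵢ = -0.0798, so a root lies in (0, 1).
Iterate (Newton) starting at ψ = 0.5:
  ψ = 0.5000: g = 0.22964, g' = -0.6207 → ψ = 0.8700
  ψ = 0.8700: g = 0.01055, g' = -0.6356 → ψ = 0.8866
  ψ = 0.8866: g = -0.00010, g' = -0.6475 → ψ = 0.8864
Converged at ψ = 0.8864.

ψ = 0.8864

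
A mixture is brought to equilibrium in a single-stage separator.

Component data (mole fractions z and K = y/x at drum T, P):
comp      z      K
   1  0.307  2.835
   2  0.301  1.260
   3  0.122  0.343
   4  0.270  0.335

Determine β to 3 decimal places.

β = 0.463

Material balance + equilibrium reduce to Σ zᵢ(Kᵢ−1)/(1+β(Kᵢ−1)) = 0.
Feasibility: ΣzᵢKᵢ = 1.382, Σzᵢ/Kᵢ = 1.509 — both > 1, two phases present.
Newton iteration, β⁰ = 0.5:
  β = 0.500: g = -0.0253, g' = -0.682 → β = 0.463
Converged at β = 0.463.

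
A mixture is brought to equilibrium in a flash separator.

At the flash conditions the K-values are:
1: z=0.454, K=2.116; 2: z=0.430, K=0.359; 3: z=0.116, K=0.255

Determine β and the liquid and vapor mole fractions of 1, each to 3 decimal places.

Let β = V/F and solve Σ zᵢ(Kᵢ−1)/(1+β(Kᵢ−1)) = 0.
g(0) = ΣzᵢKᵢ − 1 = 0.145 and g(1) = 1 − Σzᵢ/Kᵢ = -0.867, so a root lies in (0, 1).
Iterate (Newton) starting at β = 0.48:
  β = 0.480: g = -0.2027, g' = -0.764 → β = 0.215
  β = 0.215: g = -0.0138, g' = -0.697 → β = 0.195
Converged at β = 0.195.
Compositions from xᵢ = zᵢ/(1+β(Kᵢ−1)), yᵢ = Kᵢxᵢ:
  1: x = 0.373, y = 0.789
  2: x = 0.491, y = 0.176
  3: x = 0.136, y = 0.035

β = 0.195, x_1 = 0.373, y_1 = 0.789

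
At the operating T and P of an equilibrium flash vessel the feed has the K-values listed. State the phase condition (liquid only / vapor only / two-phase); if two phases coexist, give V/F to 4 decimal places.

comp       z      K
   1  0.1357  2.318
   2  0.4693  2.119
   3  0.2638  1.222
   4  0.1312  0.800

vapor only

ΣzᵢKᵢ = 1.7363; Σzᵢ/Kᵢ = 0.6599.
Since Σzᵢ/Kᵢ < 1 the mixture is above its dew point — single vapor phase.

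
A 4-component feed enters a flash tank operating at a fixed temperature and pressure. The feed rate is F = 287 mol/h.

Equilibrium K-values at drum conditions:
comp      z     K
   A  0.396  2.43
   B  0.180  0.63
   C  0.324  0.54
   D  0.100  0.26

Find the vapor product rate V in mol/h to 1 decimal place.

Let ψ = V/F and solve Σ zᵢ(Kᵢ−1)/(1+ψ(Kᵢ−1)) = 0.
Check two-phase: ΣzᵢKᵢ = 1.277 > 1 and Σzᵢ/Kᵢ = 1.433 > 1, so g(0) = 0.277 > 0 and g(1) = -0.433 < 0.
Newton iteration, ψ⁰ = 0.5:
  ψ = 0.500: g = -0.0625, g' = -0.566 → ψ = 0.390
Converged at ψ = 0.390.
Then V = ψ·F = 0.3901·287 = 112.0 mol/h and L = F − V = 175.0 mol/h.

V = 112.0 mol/h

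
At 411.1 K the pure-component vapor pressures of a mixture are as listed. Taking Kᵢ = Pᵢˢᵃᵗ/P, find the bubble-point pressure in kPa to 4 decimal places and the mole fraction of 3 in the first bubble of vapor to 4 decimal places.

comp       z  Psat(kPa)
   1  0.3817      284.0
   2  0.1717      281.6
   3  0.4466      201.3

At the bubble point ψ → 0, so ΣzᵢKᵢ = 1 with Kᵢ = Pᵢˢᵃᵗ/P ⇒ P = ΣzᵢPᵢˢᵃᵗ.
P = 0.3817·284.0 + 0.1717·281.6 + 0.4466·201.3 = 246.6541 kPa
yᵢ = zᵢPᵢˢᵃᵗ/P ⇒ y_3 = 0.4466·201.3/246.6541 = 0.3645

Pbub = 246.6541 kPa, y_3 = 0.3645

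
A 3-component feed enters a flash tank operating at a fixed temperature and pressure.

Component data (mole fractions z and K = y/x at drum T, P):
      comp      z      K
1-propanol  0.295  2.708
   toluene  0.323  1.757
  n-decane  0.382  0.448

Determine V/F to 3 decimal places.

V/F = 0.779

Material balance + equilibrium reduce to Σ zᵢ(Kᵢ−1)/(1+V/F(Kᵢ−1)) = 0.
g(0) = ΣzᵢKᵢ − 1 = 0.538 and g(1) = 1 − Σzᵢ/Kᵢ = -0.145, so a root lies in (0, 1).
Newton iteration, V/F⁰ = 0.5:
  V/F = 0.500: g = 0.1579, g' = -0.570 → V/F = 0.777
  V/F = 0.777: g = 0.0012, g' = -0.589 → V/F = 0.779
Converged at V/F = 0.779.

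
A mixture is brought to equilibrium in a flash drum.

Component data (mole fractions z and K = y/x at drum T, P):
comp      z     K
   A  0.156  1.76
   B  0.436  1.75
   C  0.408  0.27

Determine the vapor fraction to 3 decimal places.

ψ = 0.269

Rachford–Rice: g(ψ) = Σ zᵢ(Kᵢ−1)/(1+ψ(Kᵢ−1)) = 0.
g(0) = ΣzᵢKᵢ − 1 = 0.148 and g(1) = 1 − Σzᵢ/Kᵢ = -0.849, so a root lies in (0, 1).
Newton iteration, ψ⁰ = 0.5:
  ψ = 0.500: g = -0.1453, g' = -0.716 → ψ = 0.297
  ψ = 0.297: g = -0.0162, g' = -0.579 → ψ = 0.269
Converged at ψ = 0.269.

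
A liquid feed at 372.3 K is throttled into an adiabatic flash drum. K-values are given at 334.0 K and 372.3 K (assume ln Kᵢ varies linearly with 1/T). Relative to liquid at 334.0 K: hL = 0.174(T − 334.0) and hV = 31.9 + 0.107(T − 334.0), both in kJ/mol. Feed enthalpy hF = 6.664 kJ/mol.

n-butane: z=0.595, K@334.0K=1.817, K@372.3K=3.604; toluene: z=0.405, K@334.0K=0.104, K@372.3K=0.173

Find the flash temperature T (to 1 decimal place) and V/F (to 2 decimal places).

Adiabatic flash: solve Rachford–Rice at each trial T, then check hF = ψ·hV(T) + (1−ψ)·hL(T).
  T = 334.0 K: K = (1.817, 0.104), RR gives ψ = 0.168, H_out = 5.370 kJ/mol
  T = 372.3 K: K = (3.604, 0.173), RR gives ψ = 0.564, H_out = 23.207 kJ/mol
  T = 353.1 K: K = (2.605, 0.136), RR gives ψ = 0.436, H_out = 16.680 kJ/mol
  T = 343.6 K: K = (2.188, 0.119), RR gives ψ = 0.335, H_out = 12.138 kJ/mol
  T = 338.8 K: K = (1.997, 0.112), RR gives ψ = 0.263, H_out = 9.152 kJ/mol
  T = 336.4 K: K = (1.905, 0.108), RR gives ψ = 0.220, H_out = 7.385 kJ/mol
Linear interpolation between T = 334.0 (H_out = 5.370) and T = 336.4 (H_out = 7.385) on hF = 6.664 gives T ≈ 335.5 K, at which ψ = 0.20.

T = 335.5 K, V/F = 0.20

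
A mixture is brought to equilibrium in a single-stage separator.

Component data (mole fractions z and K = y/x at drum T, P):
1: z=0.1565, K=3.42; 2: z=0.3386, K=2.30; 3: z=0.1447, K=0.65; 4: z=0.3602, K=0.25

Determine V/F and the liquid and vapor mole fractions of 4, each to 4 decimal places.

V/F = 0.4404, x_4 = 0.5378, y_4 = 0.1345

Rachford–Rice: g(V/F) = Σ zᵢ(Kᵢ−1)/(1+V/F(Kᵢ−1)) = 0.
g(0) = ΣzᵢKᵢ − 1 = 0.4981 and g(1) = 1 − Σzᵢ/Kᵢ = -0.8564, so a root lies in (0, 1).
Newton iteration, V/F⁰ = 0.5:
  V/F = 0.5000: g = -0.05548, g' = -0.9426 → V/F = 0.4411
  V/F = 0.4411: g = -0.00069, g' = -0.9228 → V/F = 0.4404
Converged at V/F = 0.4404.
Compositions from xᵢ = zᵢ/(1+V/F(Kᵢ−1)), yᵢ = Kᵢxᵢ:
  1: x = 0.0758, y = 0.2591
  2: x = 0.2153, y = 0.4952
  3: x = 0.1711, y = 0.1112
  4: x = 0.5378, y = 0.1345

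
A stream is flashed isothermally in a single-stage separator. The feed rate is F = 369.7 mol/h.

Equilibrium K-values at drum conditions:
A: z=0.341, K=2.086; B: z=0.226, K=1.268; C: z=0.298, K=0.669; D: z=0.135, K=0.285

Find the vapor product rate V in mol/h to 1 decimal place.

Rachford–Rice: g(V/F) = Σ zᵢ(Kᵢ−1)/(1+V/F(Kᵢ−1)) = 0.
g(0) = ΣzᵢKᵢ − 1 = 0.236 and g(1) = 1 − Σzᵢ/Kᵢ = -0.261, so a root lies in (0, 1).
Newton iteration, V/F⁰ = 0.5:
  V/F = 0.500: g = 0.0250, g' = -0.396 → V/F = 0.563
  V/F = 0.563: g = -0.0004, g' = -0.410 → V/F = 0.562
Converged at V/F = 0.562.
Then V = V/F·F = 0.5621·369.7 = 207.8 mol/h and L = F − V = 161.9 mol/h.

V = 207.8 mol/h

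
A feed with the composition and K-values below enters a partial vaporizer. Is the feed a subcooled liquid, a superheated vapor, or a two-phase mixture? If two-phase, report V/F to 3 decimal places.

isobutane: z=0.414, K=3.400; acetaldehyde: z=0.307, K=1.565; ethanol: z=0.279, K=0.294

two-phase, V/F = 0.807

ΣzᵢKᵢ = 1.970; Σzᵢ/Kᵢ = 1.267.
Both exceed 1, so a two-phase solution exists.
Rachford–Rice: g(ψ) = Σ zᵢ(Kᵢ−1)/(1+ψ(Kᵢ−1)) = 0.
Newton iteration, ψ⁰ = 0.5:
  ψ = 0.500: g = 0.2824, g' = -0.884 → ψ = 0.819
  ψ = 0.819: g = -0.0137, g' = -1.099 → ψ = 0.807
Converged at ψ = 0.807.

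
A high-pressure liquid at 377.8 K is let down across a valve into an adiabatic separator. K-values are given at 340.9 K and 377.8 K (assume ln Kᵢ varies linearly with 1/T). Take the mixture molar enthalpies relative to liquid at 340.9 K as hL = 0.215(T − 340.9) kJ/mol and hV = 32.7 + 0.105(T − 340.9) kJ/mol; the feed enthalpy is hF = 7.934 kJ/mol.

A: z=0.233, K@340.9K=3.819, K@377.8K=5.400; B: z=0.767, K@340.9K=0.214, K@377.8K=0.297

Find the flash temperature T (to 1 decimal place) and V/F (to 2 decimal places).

T = 362.4 K, V/F = 0.11

Adiabatic flash: solve Rachford–Rice at each trial T, then check hF = ψ·hV(T) + (1−ψ)·hL(T).
  T = 340.9 K: K = (3.819, 0.214), RR gives ψ = 0.024, H_out = 0.796 kJ/mol
  T = 377.8 K: K = (5.400, 0.297), RR gives ψ = 0.157, H_out = 12.434 kJ/mol
  T = 359.4 K: K = (4.584, 0.254), RR gives ψ = 0.098, H_out = 6.997 kJ/mol
  T = 368.6 K: K = (4.985, 0.275), RR gives ψ = 0.129, H_out = 9.784 kJ/mol
  T = 364.0 K: K = (4.783, 0.265), RR gives ψ = 0.114, H_out = 8.410 kJ/mol
  T = 361.7 K: K = (4.683, 0.260), RR gives ψ = 0.106, H_out = 7.708 kJ/mol
Linear interpolation between T = 361.7 (H_out = 7.708) and T = 364.0 (H_out = 8.410) on hF = 7.934 gives T ≈ 362.4 K, at which ψ = 0.11.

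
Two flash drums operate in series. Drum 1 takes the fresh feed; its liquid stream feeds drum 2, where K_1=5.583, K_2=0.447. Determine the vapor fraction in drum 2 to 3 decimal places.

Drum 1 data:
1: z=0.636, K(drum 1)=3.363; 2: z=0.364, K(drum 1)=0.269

V/F (drum 2) = 0.261

Drum 1:
Newton iteration, ψ₁⁰ = 0.5:
  ψ₁ = 0.500: g = 0.2696, g' = -1.229 → ψ₁ = 0.719
  ψ₁ = 0.719: g = -0.0044, g' = -1.352 → ψ₁ = 0.716
Converged at ψ₁ = 0.716.
Drum-1 compositions:
  1: x = 0.236, y = 0.795
  2: x = 0.764, y = 0.205
Drum-2 feed = drum-1 liquid: z₂ = (0.2363, 0.7637).
Drum 2:
Rachford–Rice: g(ψ₂) = Σ zᵢ(Kᵢ−1)/(1+ψ₂(Kᵢ−1)) = 0.
Feasibility: ΣzᵢKᵢ = 1.660, Σzᵢ/Kᵢ = 1.751 — both > 1, two phases present.
Newton iteration, ψ₂⁰ = 0.4:
  ψ₂ = 0.400: g = -0.1601, g' = -1.003 → ψ₂ = 0.240
  ψ₂ = 0.240: g = 0.0281, g' = -1.434 → ψ₂ = 0.260
  ψ₂ = 0.260: g = 0.0008, g' = -1.352 → ψ₂ = 0.261
Converged at ψ₂ = 0.261.
  1: x = 0.108, y = 0.601
  2: x = 0.892, y = 0.399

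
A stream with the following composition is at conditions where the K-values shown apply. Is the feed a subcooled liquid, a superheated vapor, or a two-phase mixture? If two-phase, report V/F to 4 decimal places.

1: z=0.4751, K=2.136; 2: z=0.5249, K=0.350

ΣzᵢKᵢ = 1.1985; Σzᵢ/Kᵢ = 1.7221.
Both exceed 1, so a two-phase solution exists.
Rachford–Rice: g(ψ) = Σ zᵢ(Kᵢ−1)/(1+ψ(Kᵢ−1)) = 0.
Newton–Raphson from ψ = 0.5:
  ψ = 0.5000: g = -0.16125, g' = -0.7361 → ψ = 0.2809
  ψ = 0.2809: g = -0.00827, g' = -0.6843 → ψ = 0.2689
Converged at ψ = 0.2689.

two-phase, V/F = 0.2689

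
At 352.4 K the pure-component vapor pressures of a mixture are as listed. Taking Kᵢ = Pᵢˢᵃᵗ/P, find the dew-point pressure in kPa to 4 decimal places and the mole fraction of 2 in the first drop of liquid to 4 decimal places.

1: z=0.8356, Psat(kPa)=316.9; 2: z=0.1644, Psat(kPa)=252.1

Pdew = 304.0515 kPa, x_2 = 0.1983

At the dew point ψ → 1, so Σzᵢ/Kᵢ = 1 with Kᵢ = Pᵢˢᵃᵗ/P ⇒ 1/P = Σzᵢ/Pᵢˢᵃᵗ.
1/P = 0.8356/316.9 + 0.1644/252.1 = 0.0032889 ⇒ P = 304.0515 kPa
xᵢ = zᵢP/Pᵢˢᵃᵗ ⇒ x_2 = 0.1644·304.0515/252.1 = 0.1983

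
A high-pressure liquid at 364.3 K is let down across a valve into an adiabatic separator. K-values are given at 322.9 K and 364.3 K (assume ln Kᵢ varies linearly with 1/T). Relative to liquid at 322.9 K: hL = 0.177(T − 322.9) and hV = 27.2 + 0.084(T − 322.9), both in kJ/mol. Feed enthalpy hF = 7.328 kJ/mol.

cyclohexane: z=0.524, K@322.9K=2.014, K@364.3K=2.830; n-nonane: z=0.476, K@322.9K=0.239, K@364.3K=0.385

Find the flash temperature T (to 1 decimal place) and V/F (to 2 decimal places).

Adiabatic flash: solve Rachford–Rice at each trial T, then check hF = ψ·hV(T) + (1−ψ)·hL(T).
  T = 322.9 K: K = (2.014, 0.239), RR gives ψ = 0.219, H_out = 5.961 kJ/mol
  T = 364.3 K: K = (2.830, 0.385), RR gives ψ = 0.592, H_out = 21.149 kJ/mol
  T = 343.6 K: K = (2.412, 0.308), RR gives ψ = 0.420, H_out = 14.275 kJ/mol
  T = 333.2 K: K = (2.209, 0.272), RR gives ψ = 0.326, H_out = 10.384 kJ/mol
  T = 328.0 K: K = (2.110, 0.255), RR gives ψ = 0.275, H_out = 8.242 kJ/mol
  T = 325.4 K: K = (2.061, 0.247), RR gives ψ = 0.247, H_out = 7.104 kJ/mol
  T = 326.7 K: K = (2.085, 0.251), RR gives ψ = 0.261, H_out = 7.679 kJ/mol
Linear interpolation between T = 325.4 (H_out = 7.104) and T = 326.7 (H_out = 7.679) on hF = 7.328 gives T ≈ 325.9 K, at which ψ = 0.25.

T = 325.9 K, V/F = 0.25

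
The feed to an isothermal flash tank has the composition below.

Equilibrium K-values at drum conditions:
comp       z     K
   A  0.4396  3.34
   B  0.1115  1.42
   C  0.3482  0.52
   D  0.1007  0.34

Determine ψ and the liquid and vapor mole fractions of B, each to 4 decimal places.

Rachford–Rice: g(ψ) = Σ zᵢ(Kᵢ−1)/(1+ψ(Kᵢ−1)) = 0.
g(0) = ΣzᵢKᵢ − 1 = 0.8419 and g(1) = 1 − Σzᵢ/Kᵢ = -0.1759, so a root lies in (0, 1).
Iterate (Newton) starting at ψ = 0.5:
  ψ = 0.5000: g = 0.19363, g' = -0.7612 → ψ = 0.7544
  ψ = 0.7544: g = 0.01319, g' = -0.6973 → ψ = 0.7733
  ψ = 0.7733: g = -0.00004, g' = -0.7020 → ψ = 0.7732
Converged at ψ = 0.7732.
Compositions from xᵢ = zᵢ/(1+ψ(Kᵢ−1)), yᵢ = Kᵢxᵢ:
  A: x = 0.1565, y = 0.5226
  B: x = 0.0842, y = 0.1195
  C: x = 0.5537, y = 0.2879
  D: x = 0.2056, y = 0.0699

ψ = 0.7732, x_B = 0.0842, y_B = 0.1195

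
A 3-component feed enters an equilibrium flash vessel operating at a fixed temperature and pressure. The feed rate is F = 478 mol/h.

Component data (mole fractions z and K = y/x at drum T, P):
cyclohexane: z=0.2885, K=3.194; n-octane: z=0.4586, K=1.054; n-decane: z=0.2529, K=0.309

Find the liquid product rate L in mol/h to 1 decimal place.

L = 192.2 mol/h

Material balance + equilibrium reduce to Σ zᵢ(Kᵢ−1)/(1+V/F(Kᵢ−1)) = 0.
g(0) = ΣzᵢKᵢ − 1 = 0.4830 and g(1) = 1 − Σzᵢ/Kᵢ = -0.3439, so a root lies in (0, 1).
Newton iteration, V/F⁰ = 0.5:
  V/F = 0.5000: g = 0.05895, g' = -0.5990 → V/F = 0.5984
  V/F = 0.5984: g = -0.00031, g' = -0.6119 → V/F = 0.5979
Converged at V/F = 0.5979.
Then V = V/F·F = 0.5979·478 = 285.8 mol/h and L = F − V = 192.2 mol/h.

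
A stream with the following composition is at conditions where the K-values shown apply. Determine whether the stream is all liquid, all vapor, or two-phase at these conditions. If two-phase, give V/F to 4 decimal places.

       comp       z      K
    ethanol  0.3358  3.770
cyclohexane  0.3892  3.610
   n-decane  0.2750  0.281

two-phase, V/F = 0.9058

ΣzᵢKᵢ = 2.7483; Σzᵢ/Kᵢ = 1.1755.
Both exceed 1, so a two-phase solution exists.
Material balance + equilibrium reduce to Σ zᵢ(Kᵢ−1)/(1+ψ(Kᵢ−1)) = 0.
Newton iteration, ψ⁰ = 0.4:
  ψ = 0.4000: g = 0.66068, g' = -1.4945 → ψ = 0.8421
  ψ = 0.8421: g = 0.09565, g' = -1.4045 → ψ = 0.9102
  ψ = 0.9102: g = -0.00704, g' = -1.6308 → ψ = 0.9059
  ψ = 0.9059: g = -0.00004, g' = -1.6127 → ψ = 0.9058
Converged at ψ = 0.9058.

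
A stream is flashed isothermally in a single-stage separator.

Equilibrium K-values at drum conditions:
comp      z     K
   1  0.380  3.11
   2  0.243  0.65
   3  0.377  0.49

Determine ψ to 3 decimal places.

Material balance + equilibrium reduce to Σ zᵢ(Kᵢ−1)/(1+ψ(Kᵢ−1)) = 0.
g(0) = ΣzᵢKᵢ − 1 = 0.524 and g(1) = 1 − Σzᵢ/Kᵢ = -0.265, so a root lies in (0, 1).
Newton–Raphson from ψ = 0.58:
  ψ = 0.580: g = -0.0192, g' = -0.587 → ψ = 0.547
  ψ = 0.547: g = 0.0002, g' = -0.599 → ψ = 0.548
Converged at ψ = 0.548.

ψ = 0.548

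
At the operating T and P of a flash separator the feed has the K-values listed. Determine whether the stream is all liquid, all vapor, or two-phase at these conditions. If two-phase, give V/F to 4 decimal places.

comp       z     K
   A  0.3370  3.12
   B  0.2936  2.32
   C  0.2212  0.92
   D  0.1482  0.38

all vapor

ΣzᵢKᵢ = 1.9924; Σzᵢ/Kᵢ = 0.8650.
Since Σzᵢ/Kᵢ < 1 the mixture is above its dew point — single vapor phase.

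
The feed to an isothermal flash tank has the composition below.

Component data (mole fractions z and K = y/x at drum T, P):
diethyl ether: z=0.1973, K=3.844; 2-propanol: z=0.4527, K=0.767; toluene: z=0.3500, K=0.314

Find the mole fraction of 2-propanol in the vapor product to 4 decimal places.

y_2-propanol = 0.3612

Material balance + equilibrium reduce to Σ zᵢ(Kᵢ−1)/(1+ψ(Kᵢ−1)) = 0.
g(0) = ΣzᵢKᵢ − 1 = 0.2155 and g(1) = 1 − Σzᵢ/Kᵢ = -0.7562, so a root lies in (0, 1).
Newton iteration, ψ⁰ = 0.34:
  ψ = 0.3400: g = -0.14242, g' = -0.7216 → ψ = 0.1426
  ψ = 0.1426: g = 0.02394, g' = -1.0363 → ψ = 0.1657
  ψ = 0.1657: g = 0.00075, g' = -0.9734 → ψ = 0.1665
Converged at ψ = 0.1665.
Compositions from xᵢ = zᵢ/(1+ψ(Kᵢ−1)), yᵢ = Kᵢxᵢ:
  diethyl ether: x = 0.1339, y = 0.5147
  2-propanol: x = 0.4710, y = 0.3612
  toluene: x = 0.3951, y = 0.1241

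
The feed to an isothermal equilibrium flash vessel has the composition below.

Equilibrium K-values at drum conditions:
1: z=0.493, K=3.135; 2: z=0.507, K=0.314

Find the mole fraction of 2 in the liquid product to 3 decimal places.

Rachford–Rice: g(ψ) = Σ zᵢ(Kᵢ−1)/(1+ψ(Kᵢ−1)) = 0.
Feasibility: ΣzᵢKᵢ = 1.705, Σzᵢ/Kᵢ = 1.772 — both > 1, two phases present.
Binary case is linear: z₁(K₁−1)(1+ψ(K₂−1)) + z₂(K₂−1)(1+ψ(K₁−1)) = 0
⇒ ψ = [z₁(K₁−1)+z₂(K₂−1)] / [−(K₁−1)(K₂−1)] = 0.7048/1.4646 = 0.481
Compositions from xᵢ = zᵢ/(1+ψ(Kᵢ−1)), yᵢ = Kᵢxᵢ:
  1: x = 0.243, y = 0.762
  2: x = 0.757, y = 0.238

x_2 = 0.757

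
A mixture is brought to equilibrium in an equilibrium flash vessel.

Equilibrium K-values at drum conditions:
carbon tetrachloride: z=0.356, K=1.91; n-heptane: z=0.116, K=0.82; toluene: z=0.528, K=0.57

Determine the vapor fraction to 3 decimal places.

Material balance + equilibrium reduce to Σ zᵢ(Kᵢ−1)/(1+ψ(Kᵢ−1)) = 0.
Check two-phase: ΣzᵢKᵢ = 1.076 > 1 and Σzᵢ/Kᵢ = 1.254 > 1, so g(0) = 0.076 > 0 and g(1) = -0.254 < 0.
Newton iteration, ψ⁰ = 0.5:
  ψ = 0.500: g = -0.0895, g' = -0.302 → ψ = 0.204
  ψ = 0.204: g = 0.0028, g' = -0.331 → ψ = 0.212
Converged at ψ = 0.212.

ψ = 0.212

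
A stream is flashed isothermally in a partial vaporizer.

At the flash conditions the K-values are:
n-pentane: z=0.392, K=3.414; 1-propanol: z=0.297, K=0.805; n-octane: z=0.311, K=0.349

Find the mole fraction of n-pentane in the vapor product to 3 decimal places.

Material balance + equilibrium reduce to Σ zᵢ(Kᵢ−1)/(1+ψ(Kᵢ−1)) = 0.
Check two-phase: ΣzᵢKᵢ = 1.686 > 1 and Σzᵢ/Kᵢ = 1.375 > 1, so g(0) = 0.686 > 0 and g(1) = -0.375 < 0.
Iterate (Newton) starting at ψ = 0.5:
  ψ = 0.500: g = 0.0644, g' = -0.773 → ψ = 0.583
  ψ = 0.583: g = 0.0011, g' = -0.751 → ψ = 0.585
Converged at ψ = 0.585.
Compositions from xᵢ = zᵢ/(1+ψ(Kᵢ−1)), yᵢ = Kᵢxᵢ:
  n-pentane: x = 0.163, y = 0.555
  1-propanol: x = 0.335, y = 0.270
  n-octane: x = 0.502, y = 0.175

y_n-pentane = 0.555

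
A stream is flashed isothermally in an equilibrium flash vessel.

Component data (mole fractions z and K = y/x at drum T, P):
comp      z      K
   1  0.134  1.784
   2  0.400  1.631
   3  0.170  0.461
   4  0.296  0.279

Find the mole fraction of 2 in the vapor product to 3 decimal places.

y_2 = 0.607

Material balance + equilibrium reduce to Σ zᵢ(Kᵢ−1)/(1+ψ(Kᵢ−1)) = 0.
Feasibility: ΣzᵢKᵢ = 1.052, Σzᵢ/Kᵢ = 1.750 — both > 1, two phases present.
Iterate (Newton) starting at ψ = 0.65:
  ψ = 0.650: g = -0.2941, g' = -0.778 → ψ = 0.272
  ψ = 0.272: g = -0.0709, g' = -0.478 → ψ = 0.124
  ψ = 0.124: g = -0.0026, g' = -0.448 → ψ = 0.118
Converged at ψ = 0.118.
Compositions from xᵢ = zᵢ/(1+ψ(Kᵢ−1)), yᵢ = Kᵢxᵢ:
  1: x = 0.123, y = 0.219
  2: x = 0.372, y = 0.607
  3: x = 0.182, y = 0.084
  4: x = 0.323, y = 0.090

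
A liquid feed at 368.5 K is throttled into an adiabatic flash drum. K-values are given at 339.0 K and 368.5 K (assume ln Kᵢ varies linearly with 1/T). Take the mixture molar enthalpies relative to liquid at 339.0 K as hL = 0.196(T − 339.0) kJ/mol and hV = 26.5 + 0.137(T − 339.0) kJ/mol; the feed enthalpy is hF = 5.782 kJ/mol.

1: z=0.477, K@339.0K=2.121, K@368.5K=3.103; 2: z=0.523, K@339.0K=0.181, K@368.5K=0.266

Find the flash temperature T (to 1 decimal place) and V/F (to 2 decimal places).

T = 344.1 K, V/F = 0.18

Adiabatic flash: solve Rachford–Rice at each trial T, then check hF = ψ·hV(T) + (1−ψ)·hL(T).
  T = 339.0 K: K = (2.121, 0.181), RR gives ψ = 0.116, H_out = 3.071 kJ/mol
  T = 368.5 K: K = (3.103, 0.266), RR gives ψ = 0.401, H_out = 15.715 kJ/mol
  T = 353.8 K: K = (2.588, 0.221), RR gives ψ = 0.283, H_out = 10.157 kJ/mol
  T = 346.4 K: K = (2.348, 0.201), RR gives ψ = 0.209, H_out = 6.887 kJ/mol
  T = 342.7 K: K = (2.233, 0.191), RR gives ψ = 0.165, H_out = 5.064 kJ/mol
  T = 344.5 K: K = (2.288, 0.195), RR gives ψ = 0.187, H_out = 5.970 kJ/mol
Linear interpolation between T = 342.7 (H_out = 5.064) and T = 344.5 (H_out = 5.970) on hF = 5.782 gives T ≈ 344.1 K, at which ψ = 0.18.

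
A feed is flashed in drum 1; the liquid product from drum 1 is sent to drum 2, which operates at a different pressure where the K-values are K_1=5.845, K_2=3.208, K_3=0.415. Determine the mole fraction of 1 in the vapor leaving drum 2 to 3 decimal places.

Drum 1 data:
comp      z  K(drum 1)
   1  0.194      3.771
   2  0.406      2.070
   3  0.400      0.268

Drum 1:
Material balance + equilibrium reduce to Σ zᵢ(Kᵢ−1)/(1+ψ₁(Kᵢ−1)) = 0.
Check two-phase: ΣzᵢKᵢ = 1.679 > 1 and Σzᵢ/Kᵢ = 1.740 > 1, so g(0) = 0.679 > 0 and g(1) = -0.740 < 0.
Newton–Raphson from ψ₁ = 0.35:
  ψ₁ = 0.350: g = 0.1953, g' = -1.017 → ψ₁ = 0.542
  ψ₁ = 0.542: g = 0.0045, g' = -1.013 → ψ₁ = 0.546
Converged at ψ₁ = 0.546.
Drum-1 compositions:
  1: x = 0.077, y = 0.291
  2: x = 0.256, y = 0.530
  3: x = 0.667, y = 0.179
Drum-2 feed = drum-1 liquid: z₂ = (0.0772, 0.2562, 0.6666).
Drum 2:
Material balance + equilibrium reduce to Σ zᵢ(Kᵢ−1)/(1+ψ₂(Kᵢ−1)) = 0.
Feasibility: ΣzᵢKᵢ = 1.550, Σzᵢ/Kᵢ = 1.699 — both > 1, two phases present.
Newton–Raphson from ψ₂ = 0.5:
  ψ₂ = 0.500: g = -0.1731, g' = -0.893 → ψ₂ = 0.306
  ψ₂ = 0.306: g = 0.0131, g' = -1.077 → ψ₂ = 0.318
Converged at ψ₂ = 0.318.
  1: x = 0.030, y = 0.177
  2: x = 0.150, y = 0.483
  3: x = 0.819, y = 0.340

y_1 (drum 2) = 0.177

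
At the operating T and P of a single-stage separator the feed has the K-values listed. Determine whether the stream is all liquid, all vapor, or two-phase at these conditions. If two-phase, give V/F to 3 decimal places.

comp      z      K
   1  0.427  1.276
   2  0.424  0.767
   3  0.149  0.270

all liquid

ΣzᵢKᵢ = 0.910; Σzᵢ/Kᵢ = 1.439.
Since ΣzᵢKᵢ < 1 the mixture is below its bubble point — single liquid phase.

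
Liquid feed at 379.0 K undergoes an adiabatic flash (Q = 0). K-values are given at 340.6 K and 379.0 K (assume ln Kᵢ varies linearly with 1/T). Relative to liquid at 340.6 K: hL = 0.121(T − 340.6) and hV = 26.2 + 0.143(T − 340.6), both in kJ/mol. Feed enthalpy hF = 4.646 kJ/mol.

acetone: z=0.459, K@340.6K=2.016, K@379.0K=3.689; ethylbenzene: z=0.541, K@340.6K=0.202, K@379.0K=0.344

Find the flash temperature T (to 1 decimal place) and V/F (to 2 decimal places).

Adiabatic flash: solve Rachford–Rice at each trial T, then check hF = ψ·hV(T) + (1−ψ)·hL(T).
  T = 340.6 K: K = (2.016, 0.202), RR gives ψ = 0.043, H_out = 1.119 kJ/mol
  T = 379.0 K: K = (3.689, 0.344), RR gives ψ = 0.499, H_out = 18.128 kJ/mol
  T = 359.8 K: K = (2.771, 0.267), RR gives ψ = 0.321, H_out = 10.872 kJ/mol
  T = 350.2 K: K = (2.374, 0.233), RR gives ψ = 0.205, H_out = 6.574 kJ/mol
  T = 345.4 K: K = (2.190, 0.217), RR gives ψ = 0.132, H_out = 4.050 kJ/mol
  T = 347.8 K: K = (2.281, 0.225), RR gives ψ = 0.170, H_out = 5.354 kJ/mol
Linear interpolation between T = 345.4 (H_out = 4.050) and T = 347.8 (H_out = 5.354) on hF = 4.646 gives T ≈ 346.5 K, at which ψ = 0.15.

T = 346.5 K, V/F = 0.15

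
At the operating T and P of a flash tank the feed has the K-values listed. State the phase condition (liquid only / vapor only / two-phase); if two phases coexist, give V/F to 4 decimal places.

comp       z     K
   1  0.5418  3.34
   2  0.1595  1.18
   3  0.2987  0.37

ΣzᵢKᵢ = 2.1083; Σzᵢ/Kᵢ = 1.1047.
Both exceed 1, so a two-phase solution exists.
Rachford–Rice: g(ψ) = Σ zᵢ(Kᵢ−1)/(1+ψ(Kᵢ−1)) = 0.
Newton–Raphson from ψ = 0.5:
  ψ = 0.5000: g = 0.33587, g' = -0.8870 → ψ = 0.8786
  ψ = 0.8786: g = 0.01814, g' = -0.9163 → ψ = 0.8984
  ψ = 0.8984: g = -0.00024, g' = -0.9415 → ψ = 0.8982
Converged at ψ = 0.8982.

two-phase, V/F = 0.8982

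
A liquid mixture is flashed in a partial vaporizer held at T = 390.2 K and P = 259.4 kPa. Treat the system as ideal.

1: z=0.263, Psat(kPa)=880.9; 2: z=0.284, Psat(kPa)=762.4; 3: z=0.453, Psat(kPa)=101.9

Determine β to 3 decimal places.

Raoult's law: Kᵢ = Pᵢˢᵃᵗ/P = Pᵢˢᵃᵗ/259.4.
  K_1 = 880.9/259.4 = 3.39591, K_2 = 762.4/259.4 = 2.93909, K_3 = 101.9/259.4 = 0.39283
Material balance + equilibrium reduce to Σ zᵢ(Kᵢ−1)/(1+β(Kᵢ−1)) = 0.
Check two-phase: ΣzᵢKᵢ = 1.906 > 1 and Σzᵢ/Kᵢ = 1.327 > 1, so g(0) = 0.906 > 0 and g(1) = -0.327 < 0.
Newton–Raphson from β = 0.53:
  β = 0.530: g = 0.1436, g' = -0.916 → β = 0.687
  β = 0.687: g = 0.0025, g' = -0.903 → β = 0.690
Converged at β = 0.690.

β = 0.690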